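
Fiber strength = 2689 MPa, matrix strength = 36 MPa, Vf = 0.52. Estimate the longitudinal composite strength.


sigma_1 = sigma_f*Vf + sigma_m*(1-Vf) = 2689*0.52 + 36*0.48 = 1415.6 MPa

1415.6 MPa


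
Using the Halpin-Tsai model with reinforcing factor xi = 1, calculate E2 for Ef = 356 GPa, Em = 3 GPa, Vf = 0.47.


eta = (Ef/Em - 1)/(Ef/Em + xi) = (118.6667 - 1)/(118.6667 + 1) = 0.9833
E2 = Em*(1+xi*eta*Vf)/(1-eta*Vf) = 8.16 GPa

8.16 GPa


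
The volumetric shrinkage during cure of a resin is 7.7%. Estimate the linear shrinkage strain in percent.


Linear shrinkage ≈ vol_shrink/3 = 7.7/3 = 2.567%

2.567%


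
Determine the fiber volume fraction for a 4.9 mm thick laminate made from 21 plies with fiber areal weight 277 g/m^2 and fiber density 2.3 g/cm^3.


Vf = n * FAW / (rho_f * h * 1000) = 21 * 277 / (2.3 * 4.9 * 1000) = 0.5161

0.5161


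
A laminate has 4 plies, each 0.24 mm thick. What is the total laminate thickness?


h = n * t_ply = 4 * 0.24 = 0.96 mm

0.96 mm


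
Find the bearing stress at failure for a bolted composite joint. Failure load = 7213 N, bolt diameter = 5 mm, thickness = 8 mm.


sigma_br = F/(d*h) = 7213/(5*8) = 180.3 MPa

180.3 MPa


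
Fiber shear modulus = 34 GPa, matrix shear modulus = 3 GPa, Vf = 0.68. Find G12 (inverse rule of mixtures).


1/G12 = Vf/Gf + (1-Vf)/Gm = 0.68/34 + 0.32/3
G12 = 7.89 GPa

7.89 GPa


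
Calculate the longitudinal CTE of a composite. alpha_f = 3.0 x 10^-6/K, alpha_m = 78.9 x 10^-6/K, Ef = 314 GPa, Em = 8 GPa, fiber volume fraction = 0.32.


E1 = Ef*Vf + Em*(1-Vf) = 105.92
alpha_1 = (alpha_f*Ef*Vf + alpha_m*Em*(1-Vf))/E1 = 6.9 x 10^-6/K

6.9 x 10^-6/K


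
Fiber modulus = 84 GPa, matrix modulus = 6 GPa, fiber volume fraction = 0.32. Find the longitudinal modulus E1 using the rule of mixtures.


E1 = Ef*Vf + Em*(1-Vf) = 84*0.32 + 6*0.68 = 30.96 GPa

30.96 GPa


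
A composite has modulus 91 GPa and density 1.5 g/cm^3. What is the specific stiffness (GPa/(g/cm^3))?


Specific stiffness = E/rho = 91/1.5 = 60.7 GPa/(g/cm^3)

60.7 GPa/(g/cm^3)


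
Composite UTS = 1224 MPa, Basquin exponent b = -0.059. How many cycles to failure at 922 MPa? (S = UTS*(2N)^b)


N = 0.5 * (S/UTS)^(1/b) = 0.5 * (922/1224)^(1/-0.059) = 60.8936 cycles

60.8936 cycles


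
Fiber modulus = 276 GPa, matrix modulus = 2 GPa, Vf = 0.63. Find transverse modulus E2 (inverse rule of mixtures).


1/E2 = Vf/Ef + (1-Vf)/Em = 0.63/276 + 0.37/2
E2 = 5.34 GPa

5.34 GPa


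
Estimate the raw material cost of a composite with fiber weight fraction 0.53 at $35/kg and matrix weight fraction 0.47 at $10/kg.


Cost = cost_f*Wf + cost_m*Wm = 35*0.53 + 10*0.47 = $23.25/kg

$23.25/kg


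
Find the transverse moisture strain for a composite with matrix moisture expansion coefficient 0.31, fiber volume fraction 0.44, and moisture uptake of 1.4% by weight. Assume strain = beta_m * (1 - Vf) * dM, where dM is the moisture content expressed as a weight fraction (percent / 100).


dM = 1.4/100 = 0.014
strain = beta_m * (1-Vf) * dM = 0.31 * 0.56 * 0.014 = 0.0024304

0.0024304


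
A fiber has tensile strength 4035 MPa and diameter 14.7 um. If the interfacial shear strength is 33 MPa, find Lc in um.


Lc = sigma_f * d / (2 * tau_i) = 4035 * 14.7 / (2 * 33) = 898.7 um

898.7 um


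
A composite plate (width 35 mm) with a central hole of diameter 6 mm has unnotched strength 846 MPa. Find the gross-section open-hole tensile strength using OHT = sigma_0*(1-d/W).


OHT = sigma_0*(1-d/W) = 846*(1-6/35) = 701.0 MPa

701.0 MPa


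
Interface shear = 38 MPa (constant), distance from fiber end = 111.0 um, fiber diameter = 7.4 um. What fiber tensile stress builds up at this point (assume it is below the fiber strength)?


Force balance: sigma_f * (pi*d^2/4) = tau * (pi*d) * x  ->  sigma_f = 4 * tau * x / d
sigma_f = 4 * 38 * 111.0 / 7.4 = 2280.0 MPa

2280.0 MPa


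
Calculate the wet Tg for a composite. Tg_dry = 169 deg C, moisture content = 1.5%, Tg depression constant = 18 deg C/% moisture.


Tg_wet = Tg_dry - k*moisture = 169 - 18*1.5 = 142.0 deg C

142.0 deg C


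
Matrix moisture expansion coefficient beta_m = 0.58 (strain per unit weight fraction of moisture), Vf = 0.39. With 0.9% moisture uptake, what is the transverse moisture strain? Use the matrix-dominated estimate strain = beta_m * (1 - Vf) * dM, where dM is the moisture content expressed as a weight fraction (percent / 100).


dM = 0.9/100 = 0.009
strain = beta_m * (1-Vf) * dM = 0.58 * 0.61 * 0.009 = 0.0031842

0.0031842


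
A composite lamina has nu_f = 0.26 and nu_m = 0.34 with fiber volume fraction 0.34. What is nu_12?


nu_12 = nu_f*Vf + nu_m*(1-Vf) = 0.26*0.34 + 0.34*0.66 = 0.3128

0.3128


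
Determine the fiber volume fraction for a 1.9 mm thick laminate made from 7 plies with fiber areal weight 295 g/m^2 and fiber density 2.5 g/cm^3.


Vf = n * FAW / (rho_f * h * 1000) = 7 * 295 / (2.5 * 1.9 * 1000) = 0.4347

0.4347


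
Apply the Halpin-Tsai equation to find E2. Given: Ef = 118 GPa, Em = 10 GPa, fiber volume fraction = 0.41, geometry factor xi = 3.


eta = (Ef/Em - 1)/(Ef/Em + xi) = (11.8 - 1)/(11.8 + 3) = 0.7297
E2 = Em*(1+xi*eta*Vf)/(1-eta*Vf) = 27.08 GPa

27.08 GPa


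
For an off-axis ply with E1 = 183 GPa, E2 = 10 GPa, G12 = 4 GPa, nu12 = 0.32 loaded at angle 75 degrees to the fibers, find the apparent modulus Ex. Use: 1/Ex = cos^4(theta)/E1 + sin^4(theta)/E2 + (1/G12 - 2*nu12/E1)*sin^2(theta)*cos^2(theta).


cos^4(75) = 0.004487, sin^4(75) = 0.870513, sin^2(75)*cos^2(75) = 0.0625
1/G12 - 2*nu12/E1 = 1/4 - 2*0.32/183 = 0.246503 GPa^-1
1/Ex = 0.004487/183 + 0.870513/10 + 0.246503*0.0625 = 0.1024822 GPa^-1
Ex = 9.76 GPa

9.76 GPa


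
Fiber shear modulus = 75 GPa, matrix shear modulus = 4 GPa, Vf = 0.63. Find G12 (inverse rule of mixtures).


1/G12 = Vf/Gf + (1-Vf)/Gm = 0.63/75 + 0.37/4
G12 = 9.91 GPa

9.91 GPa


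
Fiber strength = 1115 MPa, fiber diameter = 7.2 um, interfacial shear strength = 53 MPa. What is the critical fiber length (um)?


Lc = sigma_f * d / (2 * tau_i) = 1115 * 7.2 / (2 * 53) = 75.7 um

75.7 um


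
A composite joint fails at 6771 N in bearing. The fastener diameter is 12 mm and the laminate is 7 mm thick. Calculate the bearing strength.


sigma_br = F/(d*h) = 6771/(12*7) = 80.6 MPa

80.6 MPa


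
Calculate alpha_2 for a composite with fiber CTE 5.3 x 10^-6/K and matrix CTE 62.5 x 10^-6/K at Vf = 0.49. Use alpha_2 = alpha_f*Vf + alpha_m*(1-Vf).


alpha_2 = alpha_f*Vf + alpha_m*(1-Vf) = 5.3*0.49 + 62.5*0.51 = 34.5 x 10^-6/K

34.5 x 10^-6/K


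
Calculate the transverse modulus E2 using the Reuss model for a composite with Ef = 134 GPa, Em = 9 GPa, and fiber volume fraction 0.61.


1/E2 = Vf/Ef + (1-Vf)/Em = 0.61/134 + 0.39/9
E2 = 20.88 GPa

20.88 GPa


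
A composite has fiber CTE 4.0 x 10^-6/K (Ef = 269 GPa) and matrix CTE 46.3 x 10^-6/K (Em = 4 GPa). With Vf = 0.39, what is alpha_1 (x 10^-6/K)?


E1 = Ef*Vf + Em*(1-Vf) = 107.35
alpha_1 = (alpha_f*Ef*Vf + alpha_m*Em*(1-Vf))/E1 = 4.96 x 10^-6/K

4.96 x 10^-6/K


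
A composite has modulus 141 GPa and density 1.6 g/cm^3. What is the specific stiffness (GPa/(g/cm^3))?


Specific stiffness = E/rho = 141/1.6 = 88.1 GPa/(g/cm^3)

88.1 GPa/(g/cm^3)


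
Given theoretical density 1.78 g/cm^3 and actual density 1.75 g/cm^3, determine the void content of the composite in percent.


Void% = (rho_theo - rho_actual)/rho_theo * 100 = (1.78 - 1.75)/1.78 * 100 = 1.69%

1.69%


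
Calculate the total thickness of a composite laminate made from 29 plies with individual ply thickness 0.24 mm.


h = n * t_ply = 29 * 0.24 = 6.96 mm

6.96 mm


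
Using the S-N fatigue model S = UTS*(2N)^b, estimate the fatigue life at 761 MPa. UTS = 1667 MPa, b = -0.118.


N = 0.5 * (S/UTS)^(1/b) = 0.5 * (761/1667)^(1/-0.118) = 384.5873 cycles

384.5873 cycles


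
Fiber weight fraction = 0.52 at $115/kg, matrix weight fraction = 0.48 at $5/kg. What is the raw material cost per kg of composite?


Cost = cost_f*Wf + cost_m*Wm = 115*0.52 + 5*0.48 = $62.2/kg

$62.2/kg


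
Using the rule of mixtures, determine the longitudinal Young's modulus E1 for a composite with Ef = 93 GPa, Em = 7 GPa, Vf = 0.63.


E1 = Ef*Vf + Em*(1-Vf) = 93*0.63 + 7*0.37 = 61.18 GPa

61.18 GPa


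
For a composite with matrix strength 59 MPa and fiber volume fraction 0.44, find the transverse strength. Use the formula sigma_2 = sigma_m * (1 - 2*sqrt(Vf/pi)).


factor = 1 - 2*sqrt(0.44/pi) = 0.2515
sigma_2 = 59 * 0.2515 = 14.84 MPa

14.84 MPa


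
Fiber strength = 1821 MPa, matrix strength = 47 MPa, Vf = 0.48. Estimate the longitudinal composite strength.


sigma_1 = sigma_f*Vf + sigma_m*(1-Vf) = 1821*0.48 + 47*0.52 = 898.5 MPa

898.5 MPa


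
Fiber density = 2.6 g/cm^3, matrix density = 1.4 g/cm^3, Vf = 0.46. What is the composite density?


rho_c = rho_f*Vf + rho_m*(1-Vf) = 2.6*0.46 + 1.4*0.54 = 1.952 g/cm^3

1.952 g/cm^3


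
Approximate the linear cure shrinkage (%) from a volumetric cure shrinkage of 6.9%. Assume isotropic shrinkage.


Linear shrinkage ≈ vol_shrink/3 = 6.9/3 = 2.3%

2.3%


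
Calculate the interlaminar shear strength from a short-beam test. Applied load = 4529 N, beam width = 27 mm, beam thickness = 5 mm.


ILSS = 3F/(4bh) = 3*4529/(4*27*5) = 25.16 MPa

25.16 MPa


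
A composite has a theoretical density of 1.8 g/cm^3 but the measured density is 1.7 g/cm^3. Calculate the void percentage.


Void% = (rho_theo - rho_actual)/rho_theo * 100 = (1.8 - 1.7)/1.8 * 100 = 5.56%

5.56%


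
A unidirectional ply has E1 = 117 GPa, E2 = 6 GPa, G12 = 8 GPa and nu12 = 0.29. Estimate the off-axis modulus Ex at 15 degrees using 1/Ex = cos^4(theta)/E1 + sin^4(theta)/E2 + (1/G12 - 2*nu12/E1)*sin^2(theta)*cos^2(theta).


cos^4(15) = 0.870513, sin^4(15) = 0.004487, sin^2(15)*cos^2(15) = 0.0625
1/G12 - 2*nu12/E1 = 1/8 - 2*0.29/117 = 0.120043 GPa^-1
1/Ex = 0.870513/117 + 0.004487/6 + 0.120043*0.0625 = 0.0156908 GPa^-1
Ex = 63.73 GPa

63.73 GPa


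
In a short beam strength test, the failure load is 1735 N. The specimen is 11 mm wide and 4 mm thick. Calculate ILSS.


ILSS = 3F/(4bh) = 3*1735/(4*11*4) = 29.57 MPa

29.57 MPa


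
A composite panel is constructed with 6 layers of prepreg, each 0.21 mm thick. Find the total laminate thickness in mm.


h = n * t_ply = 6 * 0.21 = 1.26 mm

1.26 mm


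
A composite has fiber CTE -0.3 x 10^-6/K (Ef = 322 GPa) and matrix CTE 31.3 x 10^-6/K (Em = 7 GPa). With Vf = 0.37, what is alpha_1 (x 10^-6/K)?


E1 = Ef*Vf + Em*(1-Vf) = 123.55
alpha_1 = (alpha_f*Ef*Vf + alpha_m*Em*(1-Vf))/E1 = 0.83 x 10^-6/K

0.83 x 10^-6/K


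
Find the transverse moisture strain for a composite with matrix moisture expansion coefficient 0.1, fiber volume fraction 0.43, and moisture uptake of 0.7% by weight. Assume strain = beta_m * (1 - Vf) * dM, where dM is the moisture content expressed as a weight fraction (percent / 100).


dM = 0.7/100 = 0.007
strain = beta_m * (1-Vf) * dM = 0.1 * 0.57 * 0.007 = 0.000399

0.000399


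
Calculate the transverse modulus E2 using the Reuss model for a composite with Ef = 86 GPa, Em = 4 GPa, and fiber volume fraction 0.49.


1/E2 = Vf/Ef + (1-Vf)/Em = 0.49/86 + 0.51/4
E2 = 7.51 GPa

7.51 GPa


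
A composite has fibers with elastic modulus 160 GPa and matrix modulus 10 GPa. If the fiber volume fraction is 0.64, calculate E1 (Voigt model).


E1 = Ef*Vf + Em*(1-Vf) = 160*0.64 + 10*0.36 = 106.0 GPa

106.0 GPa


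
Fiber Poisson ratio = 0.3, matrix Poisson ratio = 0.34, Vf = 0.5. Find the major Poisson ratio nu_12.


nu_12 = nu_f*Vf + nu_m*(1-Vf) = 0.3*0.5 + 0.34*0.5 = 0.32

0.32


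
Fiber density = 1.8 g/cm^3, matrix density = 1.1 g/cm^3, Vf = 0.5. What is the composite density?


rho_c = rho_f*Vf + rho_m*(1-Vf) = 1.8*0.5 + 1.1*0.5 = 1.45 g/cm^3

1.45 g/cm^3


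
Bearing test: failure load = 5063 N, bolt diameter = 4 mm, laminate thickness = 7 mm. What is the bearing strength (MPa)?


sigma_br = F/(d*h) = 5063/(4*7) = 180.8 MPa

180.8 MPa


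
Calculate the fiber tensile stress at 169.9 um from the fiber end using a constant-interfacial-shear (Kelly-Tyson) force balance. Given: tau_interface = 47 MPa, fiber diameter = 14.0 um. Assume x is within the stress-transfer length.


Force balance: sigma_f * (pi*d^2/4) = tau * (pi*d) * x  ->  sigma_f = 4 * tau * x / d
sigma_f = 4 * 47 * 169.9 / 14.0 = 2281.5 MPa

2281.5 MPa


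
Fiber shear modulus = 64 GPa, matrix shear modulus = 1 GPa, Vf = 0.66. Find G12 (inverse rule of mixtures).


1/G12 = Vf/Gf + (1-Vf)/Gm = 0.66/64 + 0.34/1
G12 = 2.85 GPa

2.85 GPa


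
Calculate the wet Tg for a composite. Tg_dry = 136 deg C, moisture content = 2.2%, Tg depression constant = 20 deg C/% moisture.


Tg_wet = Tg_dry - k*moisture = 136 - 20*2.2 = 92.0 deg C

92.0 deg C


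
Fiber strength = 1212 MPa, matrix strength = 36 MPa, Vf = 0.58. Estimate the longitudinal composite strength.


sigma_1 = sigma_f*Vf + sigma_m*(1-Vf) = 1212*0.58 + 36*0.42 = 718.1 MPa

718.1 MPa


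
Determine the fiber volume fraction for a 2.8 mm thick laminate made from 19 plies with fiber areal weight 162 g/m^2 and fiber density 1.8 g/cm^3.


Vf = n * FAW / (rho_f * h * 1000) = 19 * 162 / (1.8 * 2.8 * 1000) = 0.6107

0.6107


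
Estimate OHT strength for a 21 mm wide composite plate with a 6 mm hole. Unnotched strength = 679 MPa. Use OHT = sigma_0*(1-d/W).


OHT = sigma_0*(1-d/W) = 679*(1-6/21) = 485.0 MPa

485.0 MPa


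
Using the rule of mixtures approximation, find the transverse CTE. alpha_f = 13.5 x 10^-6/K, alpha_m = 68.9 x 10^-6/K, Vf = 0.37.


alpha_2 = alpha_f*Vf + alpha_m*(1-Vf) = 13.5*0.37 + 68.9*0.63 = 48.4 x 10^-6/K

48.4 x 10^-6/K


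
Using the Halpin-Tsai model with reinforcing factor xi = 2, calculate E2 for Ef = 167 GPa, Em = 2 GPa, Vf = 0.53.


eta = (Ef/Em - 1)/(Ef/Em + xi) = (83.5 - 1)/(83.5 + 2) = 0.9649
E2 = Em*(1+xi*eta*Vf)/(1-eta*Vf) = 8.28 GPa

8.28 GPa


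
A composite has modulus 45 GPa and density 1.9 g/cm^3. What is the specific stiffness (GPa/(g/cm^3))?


Specific stiffness = E/rho = 45/1.9 = 23.7 GPa/(g/cm^3)

23.7 GPa/(g/cm^3)


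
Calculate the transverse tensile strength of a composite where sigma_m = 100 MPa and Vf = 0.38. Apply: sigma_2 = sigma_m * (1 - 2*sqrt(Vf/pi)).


factor = 1 - 2*sqrt(0.38/pi) = 0.3044
sigma_2 = 100 * 0.3044 = 30.44 MPa

30.44 MPa


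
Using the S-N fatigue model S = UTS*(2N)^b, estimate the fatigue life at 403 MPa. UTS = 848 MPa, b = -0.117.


N = 0.5 * (S/UTS)^(1/b) = 0.5 * (403/848)^(1/-0.117) = 288.6888 cycles

288.6888 cycles


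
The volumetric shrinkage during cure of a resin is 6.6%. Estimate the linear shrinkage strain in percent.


Linear shrinkage ≈ vol_shrink/3 = 6.6/3 = 2.2%

2.2%


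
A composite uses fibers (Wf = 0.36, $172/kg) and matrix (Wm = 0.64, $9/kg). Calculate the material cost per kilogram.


Cost = cost_f*Wf + cost_m*Wm = 172*0.36 + 9*0.64 = $67.68/kg

$67.68/kg


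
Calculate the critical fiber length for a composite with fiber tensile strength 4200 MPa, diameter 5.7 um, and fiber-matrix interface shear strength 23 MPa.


Lc = sigma_f * d / (2 * tau_i) = 4200 * 5.7 / (2 * 23) = 520.4 um

520.4 um


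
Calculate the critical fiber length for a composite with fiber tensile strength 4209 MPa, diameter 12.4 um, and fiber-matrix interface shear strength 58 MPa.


Lc = sigma_f * d / (2 * tau_i) = 4209 * 12.4 / (2 * 58) = 449.9 um

449.9 um


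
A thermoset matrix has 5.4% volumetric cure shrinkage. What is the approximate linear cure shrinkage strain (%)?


Linear shrinkage ≈ vol_shrink/3 = 5.4/3 = 1.8%

1.8%


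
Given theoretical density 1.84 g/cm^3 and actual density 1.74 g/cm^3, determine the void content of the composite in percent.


Void% = (rho_theo - rho_actual)/rho_theo * 100 = (1.84 - 1.74)/1.84 * 100 = 5.43%

5.43%


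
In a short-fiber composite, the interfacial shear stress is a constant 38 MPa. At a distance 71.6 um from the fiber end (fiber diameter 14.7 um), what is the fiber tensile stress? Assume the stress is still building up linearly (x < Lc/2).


Force balance: sigma_f * (pi*d^2/4) = tau * (pi*d) * x  ->  sigma_f = 4 * tau * x / d
sigma_f = 4 * 38 * 71.6 / 14.7 = 740.4 MPa

740.4 MPa


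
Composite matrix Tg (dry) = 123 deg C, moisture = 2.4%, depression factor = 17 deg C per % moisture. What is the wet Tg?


Tg_wet = Tg_dry - k*moisture = 123 - 17*2.4 = 82.2 deg C

82.2 deg C


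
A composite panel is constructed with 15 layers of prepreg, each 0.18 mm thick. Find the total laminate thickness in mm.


h = n * t_ply = 15 * 0.18 = 2.7 mm

2.7 mm


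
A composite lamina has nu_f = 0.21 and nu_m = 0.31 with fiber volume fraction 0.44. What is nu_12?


nu_12 = nu_f*Vf + nu_m*(1-Vf) = 0.21*0.44 + 0.31*0.56 = 0.266

0.266


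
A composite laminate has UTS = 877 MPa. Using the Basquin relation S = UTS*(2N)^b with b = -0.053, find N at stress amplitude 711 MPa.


N = 0.5 * (S/UTS)^(1/b) = 0.5 * (711/877)^(1/-0.053) = 26.2062 cycles

26.2062 cycles


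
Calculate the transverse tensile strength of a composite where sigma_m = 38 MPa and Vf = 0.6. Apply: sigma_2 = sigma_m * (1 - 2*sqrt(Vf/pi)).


factor = 1 - 2*sqrt(0.6/pi) = 0.126
sigma_2 = 38 * 0.126 = 4.79 MPa

4.79 MPa


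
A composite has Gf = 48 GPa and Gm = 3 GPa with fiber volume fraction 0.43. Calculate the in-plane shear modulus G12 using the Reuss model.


1/G12 = Vf/Gf + (1-Vf)/Gm = 0.43/48 + 0.57/3
G12 = 5.03 GPa

5.03 GPa


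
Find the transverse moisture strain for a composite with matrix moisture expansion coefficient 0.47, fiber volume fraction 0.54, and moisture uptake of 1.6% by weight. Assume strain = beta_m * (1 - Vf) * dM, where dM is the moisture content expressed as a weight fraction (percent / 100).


dM = 1.6/100 = 0.016
strain = beta_m * (1-Vf) * dM = 0.47 * 0.46 * 0.016 = 0.0034592

0.0034592


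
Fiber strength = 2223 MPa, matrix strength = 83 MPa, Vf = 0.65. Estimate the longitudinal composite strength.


sigma_1 = sigma_f*Vf + sigma_m*(1-Vf) = 2223*0.65 + 83*0.35 = 1474.0 MPa

1474.0 MPa


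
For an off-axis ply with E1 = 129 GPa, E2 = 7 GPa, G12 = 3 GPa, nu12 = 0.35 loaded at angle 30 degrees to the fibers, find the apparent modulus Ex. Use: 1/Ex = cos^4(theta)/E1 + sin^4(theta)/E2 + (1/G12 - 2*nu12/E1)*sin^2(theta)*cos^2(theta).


cos^4(30) = 0.5625, sin^4(30) = 0.0625, sin^2(30)*cos^2(30) = 0.1875
1/G12 - 2*nu12/E1 = 1/3 - 2*0.35/129 = 0.327907 GPa^-1
1/Ex = 0.5625/129 + 0.0625/7 + 0.327907*0.1875 = 0.0747716 GPa^-1
Ex = 13.37 GPa

13.37 GPa


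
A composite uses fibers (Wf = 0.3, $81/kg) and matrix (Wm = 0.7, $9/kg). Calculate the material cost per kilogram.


Cost = cost_f*Wf + cost_m*Wm = 81*0.3 + 9*0.7 = $30.6/kg

$30.6/kg


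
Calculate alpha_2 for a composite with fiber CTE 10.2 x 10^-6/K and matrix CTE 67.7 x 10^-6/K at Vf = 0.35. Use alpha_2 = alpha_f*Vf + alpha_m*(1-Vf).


alpha_2 = alpha_f*Vf + alpha_m*(1-Vf) = 10.2*0.35 + 67.7*0.65 = 47.6 x 10^-6/K

47.6 x 10^-6/K


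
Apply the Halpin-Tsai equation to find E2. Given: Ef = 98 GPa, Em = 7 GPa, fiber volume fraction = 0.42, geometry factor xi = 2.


eta = (Ef/Em - 1)/(Ef/Em + xi) = (14.0 - 1)/(14.0 + 2) = 0.8125
E2 = Em*(1+xi*eta*Vf)/(1-eta*Vf) = 17.88 GPa

17.88 GPa


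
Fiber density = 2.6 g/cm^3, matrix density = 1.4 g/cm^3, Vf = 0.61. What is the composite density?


rho_c = rho_f*Vf + rho_m*(1-Vf) = 2.6*0.61 + 1.4*0.39 = 2.132 g/cm^3

2.132 g/cm^3


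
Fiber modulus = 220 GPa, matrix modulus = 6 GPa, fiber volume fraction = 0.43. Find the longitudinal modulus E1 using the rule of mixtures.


E1 = Ef*Vf + Em*(1-Vf) = 220*0.43 + 6*0.57 = 98.02 GPa

98.02 GPa


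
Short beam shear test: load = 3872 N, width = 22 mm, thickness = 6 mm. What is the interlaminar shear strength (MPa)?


ILSS = 3F/(4bh) = 3*3872/(4*22*6) = 22.0 MPa

22.0 MPa


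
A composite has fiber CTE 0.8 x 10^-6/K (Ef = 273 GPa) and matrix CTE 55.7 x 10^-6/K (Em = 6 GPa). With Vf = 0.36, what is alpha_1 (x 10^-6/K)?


E1 = Ef*Vf + Em*(1-Vf) = 102.12
alpha_1 = (alpha_f*Ef*Vf + alpha_m*Em*(1-Vf))/E1 = 2.86 x 10^-6/K

2.86 x 10^-6/K


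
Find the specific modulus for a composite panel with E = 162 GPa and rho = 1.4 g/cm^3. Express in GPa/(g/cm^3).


Specific stiffness = E/rho = 162/1.4 = 115.7 GPa/(g/cm^3)

115.7 GPa/(g/cm^3)


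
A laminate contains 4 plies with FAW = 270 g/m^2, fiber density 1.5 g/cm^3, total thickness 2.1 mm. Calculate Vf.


Vf = n * FAW / (rho_f * h * 1000) = 4 * 270 / (1.5 * 2.1 * 1000) = 0.3429

0.3429


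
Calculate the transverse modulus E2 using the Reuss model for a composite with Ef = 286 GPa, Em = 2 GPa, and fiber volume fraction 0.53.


1/E2 = Vf/Ef + (1-Vf)/Em = 0.53/286 + 0.47/2
E2 = 4.22 GPa

4.22 GPa


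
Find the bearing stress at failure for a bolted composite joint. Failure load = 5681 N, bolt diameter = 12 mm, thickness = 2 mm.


sigma_br = F/(d*h) = 5681/(12*2) = 236.7 MPa

236.7 MPa


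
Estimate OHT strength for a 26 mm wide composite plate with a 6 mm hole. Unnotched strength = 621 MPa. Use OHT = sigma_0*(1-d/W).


OHT = sigma_0*(1-d/W) = 621*(1-6/26) = 477.7 MPa

477.7 MPa


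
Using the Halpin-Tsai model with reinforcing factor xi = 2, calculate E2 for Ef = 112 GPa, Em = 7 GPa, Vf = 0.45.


eta = (Ef/Em - 1)/(Ef/Em + xi) = (16.0 - 1)/(16.0 + 2) = 0.8333
E2 = Em*(1+xi*eta*Vf)/(1-eta*Vf) = 19.6 GPa

19.6 GPa


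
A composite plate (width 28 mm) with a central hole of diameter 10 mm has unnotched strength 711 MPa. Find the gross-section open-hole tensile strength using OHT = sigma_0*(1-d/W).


OHT = sigma_0*(1-d/W) = 711*(1-10/28) = 457.1 MPa

457.1 MPa


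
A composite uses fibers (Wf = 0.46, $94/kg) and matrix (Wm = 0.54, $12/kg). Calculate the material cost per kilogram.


Cost = cost_f*Wf + cost_m*Wm = 94*0.46 + 12*0.54 = $49.72/kg

$49.72/kg


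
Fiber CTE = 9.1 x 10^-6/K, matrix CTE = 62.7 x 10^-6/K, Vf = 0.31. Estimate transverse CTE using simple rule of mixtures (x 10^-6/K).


alpha_2 = alpha_f*Vf + alpha_m*(1-Vf) = 9.1*0.31 + 62.7*0.69 = 46.1 x 10^-6/K

46.1 x 10^-6/K


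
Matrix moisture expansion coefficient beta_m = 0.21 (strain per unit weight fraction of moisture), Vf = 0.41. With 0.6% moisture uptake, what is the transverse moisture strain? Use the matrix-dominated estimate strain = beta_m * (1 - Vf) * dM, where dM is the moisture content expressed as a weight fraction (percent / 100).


dM = 0.6/100 = 0.006
strain = beta_m * (1-Vf) * dM = 0.21 * 0.59 * 0.006 = 0.0007434

0.0007434


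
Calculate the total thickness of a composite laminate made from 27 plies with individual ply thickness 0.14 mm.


h = n * t_ply = 27 * 0.14 = 3.78 mm

3.78 mm


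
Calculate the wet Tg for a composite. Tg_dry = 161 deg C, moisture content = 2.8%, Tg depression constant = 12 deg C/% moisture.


Tg_wet = Tg_dry - k*moisture = 161 - 12*2.8 = 127.4 deg C

127.4 deg C


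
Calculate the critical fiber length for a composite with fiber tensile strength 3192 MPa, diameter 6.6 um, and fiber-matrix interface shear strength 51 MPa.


Lc = sigma_f * d / (2 * tau_i) = 3192 * 6.6 / (2 * 51) = 206.5 um

206.5 um


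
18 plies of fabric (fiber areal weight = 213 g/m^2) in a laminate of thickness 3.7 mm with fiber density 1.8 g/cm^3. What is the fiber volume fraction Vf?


Vf = n * FAW / (rho_f * h * 1000) = 18 * 213 / (1.8 * 3.7 * 1000) = 0.5757

0.5757


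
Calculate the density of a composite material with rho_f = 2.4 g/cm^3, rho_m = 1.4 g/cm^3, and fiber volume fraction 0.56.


rho_c = rho_f*Vf + rho_m*(1-Vf) = 2.4*0.56 + 1.4*0.44 = 1.96 g/cm^3

1.96 g/cm^3


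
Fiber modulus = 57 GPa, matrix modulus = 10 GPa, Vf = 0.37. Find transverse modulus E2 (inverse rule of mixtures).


1/E2 = Vf/Ef + (1-Vf)/Em = 0.37/57 + 0.63/10
E2 = 14.39 GPa

14.39 GPa


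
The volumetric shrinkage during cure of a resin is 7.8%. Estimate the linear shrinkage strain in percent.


Linear shrinkage ≈ vol_shrink/3 = 7.8/3 = 2.6%

2.6%


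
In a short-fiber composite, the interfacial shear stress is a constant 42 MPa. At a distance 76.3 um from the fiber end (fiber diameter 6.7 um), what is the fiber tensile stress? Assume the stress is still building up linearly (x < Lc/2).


Force balance: sigma_f * (pi*d^2/4) = tau * (pi*d) * x  ->  sigma_f = 4 * tau * x / d
sigma_f = 4 * 42 * 76.3 / 6.7 = 1913.2 MPa

1913.2 MPa


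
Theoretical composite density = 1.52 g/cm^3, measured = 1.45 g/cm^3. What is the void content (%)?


Void% = (rho_theo - rho_actual)/rho_theo * 100 = (1.52 - 1.45)/1.52 * 100 = 4.61%

4.61%


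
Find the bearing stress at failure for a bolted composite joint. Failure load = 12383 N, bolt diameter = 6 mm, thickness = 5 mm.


sigma_br = F/(d*h) = 12383/(6*5) = 412.8 MPa

412.8 MPa


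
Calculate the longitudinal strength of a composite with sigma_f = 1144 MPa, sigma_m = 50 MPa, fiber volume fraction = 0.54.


sigma_1 = sigma_f*Vf + sigma_m*(1-Vf) = 1144*0.54 + 50*0.46 = 640.8 MPa

640.8 MPa


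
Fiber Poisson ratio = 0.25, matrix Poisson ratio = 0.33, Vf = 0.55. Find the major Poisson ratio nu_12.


nu_12 = nu_f*Vf + nu_m*(1-Vf) = 0.25*0.55 + 0.33*0.45 = 0.286

0.286


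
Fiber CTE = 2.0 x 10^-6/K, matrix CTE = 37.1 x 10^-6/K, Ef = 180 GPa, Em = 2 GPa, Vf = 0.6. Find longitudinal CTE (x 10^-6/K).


E1 = Ef*Vf + Em*(1-Vf) = 108.8
alpha_1 = (alpha_f*Ef*Vf + alpha_m*Em*(1-Vf))/E1 = 2.26 x 10^-6/K

2.26 x 10^-6/K


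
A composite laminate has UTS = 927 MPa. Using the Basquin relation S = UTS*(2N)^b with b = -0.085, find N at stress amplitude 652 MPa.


N = 0.5 * (S/UTS)^(1/b) = 0.5 * (652/927)^(1/-0.085) = 31.4047 cycles

31.4047 cycles


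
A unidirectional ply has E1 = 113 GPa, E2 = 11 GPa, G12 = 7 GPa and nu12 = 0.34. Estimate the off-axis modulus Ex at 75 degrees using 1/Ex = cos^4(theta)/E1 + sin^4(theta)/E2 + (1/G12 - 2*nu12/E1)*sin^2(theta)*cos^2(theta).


cos^4(75) = 0.004487, sin^4(75) = 0.870513, sin^2(75)*cos^2(75) = 0.0625
1/G12 - 2*nu12/E1 = 1/7 - 2*0.34/113 = 0.136839 GPa^-1
1/Ex = 0.004487/113 + 0.870513/11 + 0.136839*0.0625 = 0.0877297 GPa^-1
Ex = 11.4 GPa

11.4 GPa


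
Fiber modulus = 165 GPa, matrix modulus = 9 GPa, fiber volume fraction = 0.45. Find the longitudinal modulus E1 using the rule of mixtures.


E1 = Ef*Vf + Em*(1-Vf) = 165*0.45 + 9*0.55 = 79.2 GPa

79.2 GPa


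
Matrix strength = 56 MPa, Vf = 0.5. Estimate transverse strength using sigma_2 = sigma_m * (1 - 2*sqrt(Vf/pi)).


factor = 1 - 2*sqrt(0.5/pi) = 0.2021
sigma_2 = 56 * 0.2021 = 11.32 MPa

11.32 MPa


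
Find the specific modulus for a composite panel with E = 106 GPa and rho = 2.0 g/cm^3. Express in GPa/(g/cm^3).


Specific stiffness = E/rho = 106/2.0 = 53.0 GPa/(g/cm^3)

53.0 GPa/(g/cm^3)


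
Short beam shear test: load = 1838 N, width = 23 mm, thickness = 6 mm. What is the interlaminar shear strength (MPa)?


ILSS = 3F/(4bh) = 3*1838/(4*23*6) = 9.99 MPa

9.99 MPa


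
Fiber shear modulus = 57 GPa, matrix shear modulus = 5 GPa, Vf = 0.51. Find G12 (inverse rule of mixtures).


1/G12 = Vf/Gf + (1-Vf)/Gm = 0.51/57 + 0.49/5
G12 = 9.35 GPa

9.35 GPa


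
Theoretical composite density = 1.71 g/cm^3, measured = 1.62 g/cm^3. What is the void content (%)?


Void% = (rho_theo - rho_actual)/rho_theo * 100 = (1.71 - 1.62)/1.71 * 100 = 5.26%

5.26%


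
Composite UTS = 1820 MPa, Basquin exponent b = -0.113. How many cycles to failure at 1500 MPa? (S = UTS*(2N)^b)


N = 0.5 * (S/UTS)^(1/b) = 0.5 * (1500/1820)^(1/-0.113) = 2.7679 cycles

2.7679 cycles


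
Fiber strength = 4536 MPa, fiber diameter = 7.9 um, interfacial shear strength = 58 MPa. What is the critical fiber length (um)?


Lc = sigma_f * d / (2 * tau_i) = 4536 * 7.9 / (2 * 58) = 308.9 um

308.9 um


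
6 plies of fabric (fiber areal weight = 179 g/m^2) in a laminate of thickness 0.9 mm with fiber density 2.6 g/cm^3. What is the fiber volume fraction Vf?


Vf = n * FAW / (rho_f * h * 1000) = 6 * 179 / (2.6 * 0.9 * 1000) = 0.459

0.459


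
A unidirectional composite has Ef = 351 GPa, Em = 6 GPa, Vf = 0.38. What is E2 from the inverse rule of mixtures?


1/E2 = Vf/Ef + (1-Vf)/Em = 0.38/351 + 0.62/6
E2 = 9.58 GPa

9.58 GPa


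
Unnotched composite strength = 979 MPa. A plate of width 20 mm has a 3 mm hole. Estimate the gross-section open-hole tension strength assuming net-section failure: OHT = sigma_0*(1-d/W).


OHT = sigma_0*(1-d/W) = 979*(1-3/20) = 832.2 MPa

832.2 MPa


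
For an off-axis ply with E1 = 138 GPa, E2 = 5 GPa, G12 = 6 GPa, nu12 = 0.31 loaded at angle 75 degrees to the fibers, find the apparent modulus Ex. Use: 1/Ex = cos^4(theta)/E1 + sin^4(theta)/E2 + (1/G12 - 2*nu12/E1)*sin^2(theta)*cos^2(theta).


cos^4(75) = 0.004487, sin^4(75) = 0.870513, sin^2(75)*cos^2(75) = 0.0625
1/G12 - 2*nu12/E1 = 1/6 - 2*0.31/138 = 0.162174 GPa^-1
1/Ex = 0.004487/138 + 0.870513/5 + 0.162174*0.0625 = 0.1842709 GPa^-1
Ex = 5.43 GPa

5.43 GPa


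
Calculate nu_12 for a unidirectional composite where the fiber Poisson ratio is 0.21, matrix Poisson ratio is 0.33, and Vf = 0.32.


nu_12 = nu_f*Vf + nu_m*(1-Vf) = 0.21*0.32 + 0.33*0.68 = 0.2916

0.2916


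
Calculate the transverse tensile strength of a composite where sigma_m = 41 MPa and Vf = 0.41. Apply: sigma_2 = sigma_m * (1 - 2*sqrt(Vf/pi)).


factor = 1 - 2*sqrt(0.41/pi) = 0.2775
sigma_2 = 41 * 0.2775 = 11.38 MPa

11.38 MPa


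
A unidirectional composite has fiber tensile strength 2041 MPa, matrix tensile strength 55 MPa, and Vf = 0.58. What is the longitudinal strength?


sigma_1 = sigma_f*Vf + sigma_m*(1-Vf) = 2041*0.58 + 55*0.42 = 1206.9 MPa

1206.9 MPa


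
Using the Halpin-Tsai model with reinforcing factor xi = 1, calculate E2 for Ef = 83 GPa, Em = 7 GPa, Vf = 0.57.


eta = (Ef/Em - 1)/(Ef/Em + xi) = (11.8571 - 1)/(11.8571 + 1) = 0.8444
E2 = Em*(1+xi*eta*Vf)/(1-eta*Vf) = 19.99 GPa

19.99 GPa


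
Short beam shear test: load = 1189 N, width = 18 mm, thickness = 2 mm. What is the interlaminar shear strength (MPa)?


ILSS = 3F/(4bh) = 3*1189/(4*18*2) = 24.77 MPa

24.77 MPa


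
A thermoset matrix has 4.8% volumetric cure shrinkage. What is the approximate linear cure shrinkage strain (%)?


Linear shrinkage ≈ vol_shrink/3 = 4.8/3 = 1.6%

1.6%


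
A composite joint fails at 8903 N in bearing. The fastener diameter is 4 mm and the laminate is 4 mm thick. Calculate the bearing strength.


sigma_br = F/(d*h) = 8903/(4*4) = 556.4 MPa

556.4 MPa


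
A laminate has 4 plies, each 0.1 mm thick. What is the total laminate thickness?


h = n * t_ply = 4 * 0.1 = 0.4 mm

0.4 mm


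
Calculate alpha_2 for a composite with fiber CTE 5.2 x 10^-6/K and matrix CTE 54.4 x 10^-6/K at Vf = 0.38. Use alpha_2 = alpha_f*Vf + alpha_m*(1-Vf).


alpha_2 = alpha_f*Vf + alpha_m*(1-Vf) = 5.2*0.38 + 54.4*0.62 = 35.7 x 10^-6/K

35.7 x 10^-6/K


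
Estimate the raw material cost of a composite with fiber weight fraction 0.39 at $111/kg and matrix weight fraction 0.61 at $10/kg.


Cost = cost_f*Wf + cost_m*Wm = 111*0.39 + 10*0.61 = $49.39/kg

$49.39/kg


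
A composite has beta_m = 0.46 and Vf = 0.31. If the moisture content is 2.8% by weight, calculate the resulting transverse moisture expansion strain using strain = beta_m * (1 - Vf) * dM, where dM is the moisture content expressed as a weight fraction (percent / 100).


dM = 2.8/100 = 0.028
strain = beta_m * (1-Vf) * dM = 0.46 * 0.69 * 0.028 = 0.0088872

0.0088872


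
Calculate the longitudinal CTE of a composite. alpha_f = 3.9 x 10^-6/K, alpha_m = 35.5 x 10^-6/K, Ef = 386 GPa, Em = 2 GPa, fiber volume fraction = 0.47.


E1 = Ef*Vf + Em*(1-Vf) = 182.48
alpha_1 = (alpha_f*Ef*Vf + alpha_m*Em*(1-Vf))/E1 = 4.08 x 10^-6/K

4.08 x 10^-6/K


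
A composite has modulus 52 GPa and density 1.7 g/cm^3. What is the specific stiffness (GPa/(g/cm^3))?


Specific stiffness = E/rho = 52/1.7 = 30.6 GPa/(g/cm^3)

30.6 GPa/(g/cm^3)


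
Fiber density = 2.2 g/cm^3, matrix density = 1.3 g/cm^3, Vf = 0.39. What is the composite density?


rho_c = rho_f*Vf + rho_m*(1-Vf) = 2.2*0.39 + 1.3*0.61 = 1.651 g/cm^3

1.651 g/cm^3


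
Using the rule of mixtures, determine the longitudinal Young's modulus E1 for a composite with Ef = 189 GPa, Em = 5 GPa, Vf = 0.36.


E1 = Ef*Vf + Em*(1-Vf) = 189*0.36 + 5*0.64 = 71.24 GPa

71.24 GPa


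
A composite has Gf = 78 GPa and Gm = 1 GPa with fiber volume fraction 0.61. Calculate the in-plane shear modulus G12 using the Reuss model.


1/G12 = Vf/Gf + (1-Vf)/Gm = 0.61/78 + 0.39/1
G12 = 2.51 GPa

2.51 GPa


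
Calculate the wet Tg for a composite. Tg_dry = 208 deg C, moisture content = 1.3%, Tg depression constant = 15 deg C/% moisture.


Tg_wet = Tg_dry - k*moisture = 208 - 15*1.3 = 188.5 deg C

188.5 deg C


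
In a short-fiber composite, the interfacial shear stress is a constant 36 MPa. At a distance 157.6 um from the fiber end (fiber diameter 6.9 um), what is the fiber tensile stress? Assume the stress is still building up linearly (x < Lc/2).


Force balance: sigma_f * (pi*d^2/4) = tau * (pi*d) * x  ->  sigma_f = 4 * tau * x / d
sigma_f = 4 * 36 * 157.6 / 6.9 = 3289.0 MPa

3289.0 MPa


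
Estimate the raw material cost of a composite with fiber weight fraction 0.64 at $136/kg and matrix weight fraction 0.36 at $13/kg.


Cost = cost_f*Wf + cost_m*Wm = 136*0.64 + 13*0.36 = $91.72/kg

$91.72/kg


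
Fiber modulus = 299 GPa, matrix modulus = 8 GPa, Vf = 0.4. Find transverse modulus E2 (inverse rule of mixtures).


1/E2 = Vf/Ef + (1-Vf)/Em = 0.4/299 + 0.6/8
E2 = 13.1 GPa

13.1 GPa


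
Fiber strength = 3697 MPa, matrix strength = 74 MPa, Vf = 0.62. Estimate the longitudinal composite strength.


sigma_1 = sigma_f*Vf + sigma_m*(1-Vf) = 3697*0.62 + 74*0.38 = 2320.3 MPa

2320.3 MPa


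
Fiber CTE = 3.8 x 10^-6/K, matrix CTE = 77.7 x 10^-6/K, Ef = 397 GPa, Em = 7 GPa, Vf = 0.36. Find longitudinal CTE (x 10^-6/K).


E1 = Ef*Vf + Em*(1-Vf) = 147.4
alpha_1 = (alpha_f*Ef*Vf + alpha_m*Em*(1-Vf))/E1 = 6.05 x 10^-6/K

6.05 x 10^-6/K


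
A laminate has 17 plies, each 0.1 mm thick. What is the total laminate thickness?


h = n * t_ply = 17 * 0.1 = 1.7 mm

1.7 mm


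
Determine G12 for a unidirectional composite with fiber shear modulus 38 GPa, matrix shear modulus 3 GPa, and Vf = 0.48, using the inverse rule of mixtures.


1/G12 = Vf/Gf + (1-Vf)/Gm = 0.48/38 + 0.52/3
G12 = 5.38 GPa

5.38 GPa


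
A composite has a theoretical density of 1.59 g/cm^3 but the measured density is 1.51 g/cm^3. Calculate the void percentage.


Void% = (rho_theo - rho_actual)/rho_theo * 100 = (1.59 - 1.51)/1.59 * 100 = 5.03%

5.03%


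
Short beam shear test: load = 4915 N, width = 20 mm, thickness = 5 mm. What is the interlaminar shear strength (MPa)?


ILSS = 3F/(4bh) = 3*4915/(4*20*5) = 36.86 MPa

36.86 MPa


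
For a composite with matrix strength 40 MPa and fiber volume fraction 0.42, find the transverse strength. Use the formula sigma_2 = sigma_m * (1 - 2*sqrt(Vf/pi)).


factor = 1 - 2*sqrt(0.42/pi) = 0.2687
sigma_2 = 40 * 0.2687 = 10.75 MPa

10.75 MPa


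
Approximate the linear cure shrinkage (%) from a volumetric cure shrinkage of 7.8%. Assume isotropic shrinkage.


Linear shrinkage ≈ vol_shrink/3 = 7.8/3 = 2.6%

2.6%


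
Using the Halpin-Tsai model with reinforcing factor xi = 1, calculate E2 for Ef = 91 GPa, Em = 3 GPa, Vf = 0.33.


eta = (Ef/Em - 1)/(Ef/Em + xi) = (30.3333 - 1)/(30.3333 + 1) = 0.9362
E2 = Em*(1+xi*eta*Vf)/(1-eta*Vf) = 5.68 GPa

5.68 GPa


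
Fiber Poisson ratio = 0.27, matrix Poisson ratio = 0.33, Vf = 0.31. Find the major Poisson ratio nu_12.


nu_12 = nu_f*Vf + nu_m*(1-Vf) = 0.27*0.31 + 0.33*0.69 = 0.3114

0.3114


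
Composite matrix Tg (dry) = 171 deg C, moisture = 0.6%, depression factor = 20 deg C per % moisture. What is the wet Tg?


Tg_wet = Tg_dry - k*moisture = 171 - 20*0.6 = 159.0 deg C

159.0 deg C


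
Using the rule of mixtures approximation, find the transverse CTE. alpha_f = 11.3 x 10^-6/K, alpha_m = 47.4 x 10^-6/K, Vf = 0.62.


alpha_2 = alpha_f*Vf + alpha_m*(1-Vf) = 11.3*0.62 + 47.4*0.38 = 25.0 x 10^-6/K

25.0 x 10^-6/K


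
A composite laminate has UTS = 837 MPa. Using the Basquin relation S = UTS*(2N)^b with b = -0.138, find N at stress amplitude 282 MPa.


N = 0.5 * (S/UTS)^(1/b) = 0.5 * (282/837)^(1/-0.138) = 1326.5135 cycles

1326.5135 cycles


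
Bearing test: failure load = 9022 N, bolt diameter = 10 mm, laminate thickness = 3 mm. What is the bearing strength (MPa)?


sigma_br = F/(d*h) = 9022/(10*3) = 300.7 MPa

300.7 MPa


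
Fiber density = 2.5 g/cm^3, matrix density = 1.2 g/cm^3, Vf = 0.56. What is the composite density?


rho_c = rho_f*Vf + rho_m*(1-Vf) = 2.5*0.56 + 1.2*0.44 = 1.928 g/cm^3

1.928 g/cm^3


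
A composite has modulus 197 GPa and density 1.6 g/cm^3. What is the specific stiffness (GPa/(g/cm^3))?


Specific stiffness = E/rho = 197/1.6 = 123.1 GPa/(g/cm^3)

123.1 GPa/(g/cm^3)


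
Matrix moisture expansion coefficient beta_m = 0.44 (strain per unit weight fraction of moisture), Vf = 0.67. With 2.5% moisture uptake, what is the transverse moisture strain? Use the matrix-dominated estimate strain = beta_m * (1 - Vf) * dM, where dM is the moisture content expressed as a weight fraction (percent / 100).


dM = 2.5/100 = 0.025
strain = beta_m * (1-Vf) * dM = 0.44 * 0.33 * 0.025 = 0.00363

0.00363


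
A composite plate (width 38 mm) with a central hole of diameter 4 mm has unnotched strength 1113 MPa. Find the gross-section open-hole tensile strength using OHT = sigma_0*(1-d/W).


OHT = sigma_0*(1-d/W) = 1113*(1-4/38) = 995.8 MPa

995.8 MPa


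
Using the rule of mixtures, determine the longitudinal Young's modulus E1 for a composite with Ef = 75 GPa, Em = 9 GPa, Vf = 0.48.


E1 = Ef*Vf + Em*(1-Vf) = 75*0.48 + 9*0.52 = 40.68 GPa

40.68 GPa


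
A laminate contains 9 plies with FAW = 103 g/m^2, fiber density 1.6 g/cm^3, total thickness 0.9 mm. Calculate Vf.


Vf = n * FAW / (rho_f * h * 1000) = 9 * 103 / (1.6 * 0.9 * 1000) = 0.6438

0.6438


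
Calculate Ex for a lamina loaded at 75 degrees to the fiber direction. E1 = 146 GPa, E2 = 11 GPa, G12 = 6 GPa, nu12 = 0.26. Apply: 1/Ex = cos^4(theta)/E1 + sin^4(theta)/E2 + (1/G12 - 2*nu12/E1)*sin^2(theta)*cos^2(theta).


cos^4(75) = 0.004487, sin^4(75) = 0.870513, sin^2(75)*cos^2(75) = 0.0625
1/G12 - 2*nu12/E1 = 1/6 - 2*0.26/146 = 0.163105 GPa^-1
1/Ex = 0.004487/146 + 0.870513/11 + 0.163105*0.0625 = 0.0893623 GPa^-1
Ex = 11.19 GPa

11.19 GPa


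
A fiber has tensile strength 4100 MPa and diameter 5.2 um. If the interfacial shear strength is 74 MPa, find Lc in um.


Lc = sigma_f * d / (2 * tau_i) = 4100 * 5.2 / (2 * 74) = 144.1 um

144.1 um


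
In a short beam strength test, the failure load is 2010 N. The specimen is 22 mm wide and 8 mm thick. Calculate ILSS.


ILSS = 3F/(4bh) = 3*2010/(4*22*8) = 8.57 MPa

8.57 MPa


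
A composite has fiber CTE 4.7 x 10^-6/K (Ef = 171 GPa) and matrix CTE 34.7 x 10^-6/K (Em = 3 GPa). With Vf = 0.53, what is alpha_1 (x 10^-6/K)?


E1 = Ef*Vf + Em*(1-Vf) = 92.04
alpha_1 = (alpha_f*Ef*Vf + alpha_m*Em*(1-Vf))/E1 = 5.16 x 10^-6/K

5.16 x 10^-6/K


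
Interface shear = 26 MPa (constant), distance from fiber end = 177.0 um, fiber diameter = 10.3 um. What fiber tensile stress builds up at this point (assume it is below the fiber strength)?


Force balance: sigma_f * (pi*d^2/4) = tau * (pi*d) * x  ->  sigma_f = 4 * tau * x / d
sigma_f = 4 * 26 * 177.0 / 10.3 = 1787.2 MPa

1787.2 MPa


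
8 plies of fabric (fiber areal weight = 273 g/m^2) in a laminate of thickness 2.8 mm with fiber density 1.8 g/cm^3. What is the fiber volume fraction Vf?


Vf = n * FAW / (rho_f * h * 1000) = 8 * 273 / (1.8 * 2.8 * 1000) = 0.4333

0.4333
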